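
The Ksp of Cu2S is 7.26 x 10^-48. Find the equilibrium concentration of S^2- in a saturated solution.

Cu2S(s) ⇌ 2 Cu^+(aq) + S^2-(aq)
Ksp = [Cu^+]^2[S^2-]
Let s = molar solubility. Then [Cu^+] = 2s and [S^2-] = s.
Ksp = (2s)^2s = 4s^3
s = (7.26 x 10^-48 / 4)^(1/3) = 1.220 × 10^-16 M
[S^2-] = s = 1.22 × 10^-16 M

[S^2-] ≈ 1.22 × 10^-16 M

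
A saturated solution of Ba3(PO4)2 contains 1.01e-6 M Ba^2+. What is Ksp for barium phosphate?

Ba3(PO4)2(s) ⇌ 3 Ba^2+(aq) + 2 PO4^3-(aq)
Stoichiometry gives [PO4^3-] = (2/3)[Ba^2+] = 6.733 x 10^-7 M.
Ksp = [Ba^2+]^3[PO4^3-]^2
Ksp = (1.01 × 10^-6)^3 × (6.733 × 10^-7)^2 = 4.67 × 10^-31

Ksp = 4.67 × 10^-31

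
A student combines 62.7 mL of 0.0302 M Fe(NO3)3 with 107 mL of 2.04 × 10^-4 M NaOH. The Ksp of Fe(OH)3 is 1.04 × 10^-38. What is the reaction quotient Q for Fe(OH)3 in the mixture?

Total volume = 62.7 + 107 = 169.7 mL.
[Fe^3+] = 3.02 × 10^-2 × (62.7/169.7) = 1.116 × 10^-2 M
[OH^-] = 2.04 x 10^-4 × (107/169.7) = 1.286 × 10^-4 M
Fe(OH)3(s) ⇌ Fe^3+(aq) + 3 OH^-(aq), so Q = [Fe^3+][OH^-]^3
Q = (1.116 × 10^-2)(1.286 × 10^-4)^3 = 2.37 × 10^-14
Q > Ksp, so Fe(OH)3 will precipitate.

Q ≈ 2.37e-14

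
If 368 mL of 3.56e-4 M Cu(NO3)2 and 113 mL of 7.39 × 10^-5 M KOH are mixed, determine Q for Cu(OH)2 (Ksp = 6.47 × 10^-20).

Q = 8.21e-14

Total volume = 368 + 113 = 481 mL.
[Cu^2+] = 3.56 × 10^-4 × (368/481) = 2.724 × 10^-4 M
[OH^-] = 7.39 x 10^-5 × (113/481) = 1.736 × 10^-5 M
Cu(OH)2(s) ⇌ Cu^2+(aq) + 2 OH^-(aq), so Q = [Cu^2+][OH^-]^2
Q = (2.724 × 10^-4)(1.736 × 10^-5)^2 = 8.21 × 10^-14
Q > Ksp, so Cu(OH)2 will precipitate.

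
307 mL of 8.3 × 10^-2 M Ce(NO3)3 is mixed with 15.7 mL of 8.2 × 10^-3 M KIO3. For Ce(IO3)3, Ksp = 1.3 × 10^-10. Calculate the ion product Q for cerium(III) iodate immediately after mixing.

Total volume = 307 + 15.7 = 322.7 mL.
[Ce^3+] = 8.3 x 10^-2 × (307/322.7) = 7.90 × 10^-2 M
[IO3^-] = 8.2 × 10^-3 × (15.7/322.7) = 3.99 × 10^-4 M
Ce(IO3)3(s) <=> Ce^3+(aq) + 3 IO3^-(aq), so Q = [Ce^3+][IO3^-]^3
Q = (7.90 x 10^-2)(3.99 x 10^-4)^3 = 5.0 x 10^-12
Q < Ksp, so no precipitate of Ce(IO3)3 forms.

Q = 5.0e-12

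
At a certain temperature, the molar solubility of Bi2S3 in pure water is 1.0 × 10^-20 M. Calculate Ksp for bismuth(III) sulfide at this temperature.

Ksp ≈ 1.1 × 10^-98

Bi2S3(s) <=> 2 Bi^3+(aq) + 3 S^2-(aq)
With molar solubility s: [Bi^3+] = 2s, [S^2-] = 3s.
Ksp = [Bi^3+]^2[S^2-]^3
Ksp = (2s)^2(3s)^3 = 108s^5
With s = 1.0 × 10^-20: Ksp = 1.1 × 10^-98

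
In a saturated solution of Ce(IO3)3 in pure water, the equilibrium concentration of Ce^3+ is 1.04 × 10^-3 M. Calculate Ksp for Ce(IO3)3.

3.16e-11

Ce(IO3)3(s) ⇌ Ce^3+(aq) + 3 IO3^-(aq)
Stoichiometry gives [IO3^-] = (3/1)[Ce^3+] = 3.120 × 10^-3 M.
Ksp = [Ce^3+][IO3^-]^3
Ksp = 1.04 × 10^-3 × (3.120 x 10^-3)^3 = 3.16 × 10^-11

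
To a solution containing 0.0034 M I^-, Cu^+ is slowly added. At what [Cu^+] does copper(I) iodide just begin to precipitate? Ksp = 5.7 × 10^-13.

CuI(s) <=> Cu^+(aq) + I^-(aq)
Ksp = [Cu^+][I^-]
Precipitation begins when Q = Ksp. With [I^-] = 0.0034 M:
5.7 × 10^-13 = (0.0034) × [Cu^+]
[Cu^+] = (5.7 × 10^-13 / 3.4 × 10^-3) = 1.7 × 10^-10 M

1.7 × 10^-10 M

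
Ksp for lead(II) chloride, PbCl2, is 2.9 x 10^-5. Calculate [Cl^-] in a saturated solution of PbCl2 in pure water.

PbCl2(s) <=> Pb^2+ + 2 Cl^-
Ksp = [Pb^2+][Cl^-]^2
If s mol/L of PbCl2 dissolves, [Pb^2+] = s and [Cl^-] = 2s.
Ksp = s(2s)^2 = 4s^3
Solving, s = (2.9 x 10^-5/4)^(1/3) = 1.94 x 10^-2 M
[Cl^-] = 2s = 3.9 × 10^-2 M

3.9 × 10^-2 M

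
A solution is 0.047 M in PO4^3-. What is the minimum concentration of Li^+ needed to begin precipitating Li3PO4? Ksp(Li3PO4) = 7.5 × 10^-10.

Li3PO4(s) <=> 3 Li^+(aq) + PO4^3-(aq)
Ksp = [Li^+]^3[PO4^3-]
Precipitation begins when Q = Ksp. With [PO4^3-] = 0.047 M:
7.5 × 10^-10 = (0.047) × [Li^+]^3
[Li^+] = (7.5 × 10^-10 / 4.7 × 10^-2)^(1/3) = 2.5 x 10^-3 M

2.5e-3 M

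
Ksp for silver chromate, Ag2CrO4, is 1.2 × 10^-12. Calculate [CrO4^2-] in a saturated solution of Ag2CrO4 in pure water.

[CrO4^2-] = 6.7 × 10^-5 M

Ag2CrO4(s) <=> 2 Ag^+(aq) + CrO4^2-(aq)
Ksp = [Ag^+]^2[CrO4^2-]
For each mole of Ag2CrO4 that dissolves: [Ag^+] = 2s, [CrO4^2-] = s.
So Ksp = (2s)^2 × s = 4s^3
Solving, s = (1.2 × 10^-12/4)^(1/3) = 6.69 × 10^-5 M
[CrO4^2-] = s = 6.7 × 10^-5 M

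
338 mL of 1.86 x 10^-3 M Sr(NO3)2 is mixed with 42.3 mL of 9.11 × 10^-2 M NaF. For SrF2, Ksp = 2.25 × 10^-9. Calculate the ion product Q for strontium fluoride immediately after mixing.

1.70 × 10^-7

Total volume = 338 + 42.3 = 380.3 mL.
[Sr^2+] = 1.86 x 10^-3 × (338/380.3) = 1.653 × 10^-3 M
[F^-] = 9.11 × 10^-2 × (42.3/380.3) = 1.013 × 10^-2 M
SrF2(s) ⇌ Sr^2+ + 2 F^-, so Q = [Sr^2+][F^-]^2
Q = (1.653 × 10^-3)(1.013 × 10^-2)^2 = 1.70 × 10^-7
Q > Ksp, so SrF2 will precipitate.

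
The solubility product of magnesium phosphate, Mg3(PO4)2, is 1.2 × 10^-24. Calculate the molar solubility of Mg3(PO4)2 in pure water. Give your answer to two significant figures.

6.4e-6 M

Mg3(PO4)2(s) ⇌ 3 Mg^2+(aq) + 2 PO4^3-(aq)
Ksp = [Mg^2+]^3[PO4^3-]^2
With molar solubility s: [Mg^2+] = 3s, [PO4^3-] = 2s.
So Ksp = (3s)^3 × (2s)^2 = 108s^5
s = (1.2 × 10^-24 / 108)^(1/5) = 6.4 x 10^-6 M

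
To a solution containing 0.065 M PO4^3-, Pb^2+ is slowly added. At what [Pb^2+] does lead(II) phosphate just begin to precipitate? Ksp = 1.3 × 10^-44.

Pb3(PO4)2(s) <=> 3 Pb^2+ + 2 PO4^3-
Ksp = [Pb^2+]^3[PO4^3-]^2
Precipitation begins when Q = Ksp. With [PO4^3-] = 0.065 M:
1.3 × 10^-44 = (0.065)^2 × [Pb^2+]^3
[Pb^2+] = (1.3 × 10^-44 / 4.23 x 10^-3)^(1/3) = 1.5 × 10^-14 M

[Pb^2+] ≈ 1.5e-14 M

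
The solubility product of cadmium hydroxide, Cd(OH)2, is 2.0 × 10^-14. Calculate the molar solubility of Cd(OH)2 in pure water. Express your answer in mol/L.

s ≈ 1.7 × 10^-5 M

Cd(OH)2(s) <=> Cd^2+ + 2 OH^-
Ksp = [Cd^2+][OH^-]^2
With molar solubility s: [Cd^2+] = s, [OH^-] = 2s.
Substituting: Ksp = s(2s)^2 = 4s^3
s = (2.0 × 10^-14 / 4)^(1/3) = 1.7 × 10^-5 M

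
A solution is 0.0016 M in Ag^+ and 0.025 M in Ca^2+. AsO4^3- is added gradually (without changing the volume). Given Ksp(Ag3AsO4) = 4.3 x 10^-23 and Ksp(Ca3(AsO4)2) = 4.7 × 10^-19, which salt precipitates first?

Each salt begins to precipitate when Q = Ksp, i.e. when [AsO4^3-] reaches its threshold.
For Ag3AsO4: 4.3 x 10^-23 = (0.0016)^3 × [AsO4^3-]  ⇒  [AsO4^3-] = 1.0 × 10^-14 M.
For Ca3(AsO4)2: 4.7 × 10^-19 = (0.025)^3 × [AsO4^3-]^2  ⇒  [AsO4^3-] = 1.7 × 10^-7 M.
The salt with the lower threshold [AsO4^3-] precipitates first: Ag3AsO4.

Ag3AsO4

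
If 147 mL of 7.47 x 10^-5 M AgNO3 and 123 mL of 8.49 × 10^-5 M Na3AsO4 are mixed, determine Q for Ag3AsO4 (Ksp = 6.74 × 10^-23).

Total volume = 147 + 123 = 270 mL.
[Ag^+] = 7.47 × 10^-5 × (147/270) = 4.067 x 10^-5 M
[AsO4^3-] = 8.49 × 10^-5 × (123/270) = 3.868 x 10^-5 M
Ag3AsO4(s) ⇌ 3 Ag^+(aq) + AsO4^3-(aq), so Q = [Ag^+]^3[AsO4^3-]
Q = (4.067 x 10^-5)^3(3.868 × 10^-5) = 2.60 × 10^-18
Q > Ksp, so Ag3AsO4 will precipitate.

Q = 2.60 × 10^-18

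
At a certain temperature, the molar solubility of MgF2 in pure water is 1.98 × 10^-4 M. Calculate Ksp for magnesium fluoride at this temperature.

3.10 x 10^-11

MgF2(s) ⇌ Mg^2+ + 2 F^-
If s mol/L of MgF2 dissolves, [Mg^2+] = s and [F^-] = 2s.
Ksp = [Mg^2+][F^-]^2
Substituting: Ksp = s(2s)^2 = 4s^3
With s = 1.98 x 10^-4: Ksp = 3.10 × 10^-11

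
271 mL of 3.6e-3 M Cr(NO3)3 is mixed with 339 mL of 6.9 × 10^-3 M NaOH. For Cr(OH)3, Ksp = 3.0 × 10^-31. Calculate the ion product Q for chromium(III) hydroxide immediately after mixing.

Total volume = 271 + 339 = 610 mL.
[Cr^3+] = 3.6 × 10^-3 × (271/610) = 1.60 x 10^-3 M
[OH^-] = 6.9 × 10^-3 × (339/610) = 3.83 x 10^-3 M
Cr(OH)3(s) <=> Cr^3+(aq) + 3 OH^-(aq), so Q = [Cr^3+][OH^-]^3
Q = (1.60 × 10^-3)(3.83 x 10^-3)^3 = 9.0 x 10^-11
Q > Ksp, so Cr(OH)3 will precipitate.

Q ≈ 9.0 × 10^-11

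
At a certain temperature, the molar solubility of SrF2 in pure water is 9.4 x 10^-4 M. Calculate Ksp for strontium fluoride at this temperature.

SrF2(s) ⇌ Sr^2+ + 2 F^-
Let s = molar solubility. Then [Sr^2+] = s and [F^-] = 2s.
Ksp = [Sr^2+][F^-]^2
Substituting: Ksp = s(2s)^2 = 4s^3
Ksp = 4 × (9.4 × 10^-4)^3 = 3.3 × 10^-9

Ksp = 3.3 × 10^-9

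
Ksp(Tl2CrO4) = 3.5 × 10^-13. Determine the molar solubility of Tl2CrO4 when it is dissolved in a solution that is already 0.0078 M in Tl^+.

s ≈ 5.8 x 10^-9 M

Tl2CrO4(s) <=> 2 Tl^+ + CrO4^2-
Ksp = [Tl^+]^2[CrO4^2-]
If s mol/L dissolves here, [Tl^+] = 0.0078 + 2s ≈ 0.0078, [CrO4^2-] = s (since the Tl^+ already present dominates).
Ksp ≈ (0.0078)^2 × s
s = 5.8 × 10^-9 M
Check: 2s = 1.2 x 10^-8 ≪ 0.0078, so the approximation is valid.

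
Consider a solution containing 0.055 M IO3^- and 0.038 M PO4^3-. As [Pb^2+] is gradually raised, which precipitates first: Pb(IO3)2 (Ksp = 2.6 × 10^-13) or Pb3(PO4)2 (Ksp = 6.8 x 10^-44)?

Precipitation of each salt starts when its ion product equals its Ksp.
For Pb(IO3)2: 2.6 × 10^-13 = (0.055)^2 × [Pb^2+]  ⇒  [Pb^2+] = 8.6 x 10^-11 M.
For Pb3(PO4)2: 6.8 x 10^-44 = (0.038)^2 × [Pb^2+]^3  ⇒  [Pb^2+] = 3.6 x 10^-14 M.
The salt with the lower threshold [Pb^2+] precipitates first: Pb3(PO4)2.

Pb3(PO4)2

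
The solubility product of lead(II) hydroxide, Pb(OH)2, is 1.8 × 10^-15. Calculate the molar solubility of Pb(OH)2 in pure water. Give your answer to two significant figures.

Pb(OH)2(s) ⇌ Pb^2+ + 2 OH^-
Ksp = [Pb^2+][OH^-]^2
For each mole of Pb(OH)2 that dissolves: [Pb^2+] = s, [OH^-] = 2s.
Substituting: Ksp = s(2s)^2 = 4s^3
Solving, s = (1.8 × 10^-15/4)^(1/3) = 7.7 × 10^-6 M

s ≈ 7.7e-6 M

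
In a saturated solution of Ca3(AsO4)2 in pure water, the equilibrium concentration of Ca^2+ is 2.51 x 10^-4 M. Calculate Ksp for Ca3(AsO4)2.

Ca3(AsO4)2(s) ⇌ 3 Ca^2+ + 2 AsO4^3-
Stoichiometry gives [AsO4^3-] = (2/3)[Ca^2+] = 1.673 × 10^-4 M.
Ksp = [Ca^2+]^3[AsO4^3-]^2
Ksp = (2.51 x 10^-4)^3 × (1.673 × 10^-4)^2 = 4.43 × 10^-19

Ksp ≈ 4.43 × 10^-19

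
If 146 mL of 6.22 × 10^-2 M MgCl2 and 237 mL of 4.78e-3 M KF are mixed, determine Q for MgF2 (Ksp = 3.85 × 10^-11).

2.07 × 10^-7

Total volume = 146 + 237 = 383 mL.
[Mg^2+] = 6.22 x 10^-2 × (146/383) = 2.371 × 10^-2 M
[F^-] = 4.78 x 10^-3 × (237/383) = 2.958 x 10^-3 M
MgF2(s) ⇌ Mg^2+ + 2 F^-, so Q = [Mg^2+][F^-]^2
Q = (2.371 × 10^-2)(2.958 × 10^-3)^2 = 2.07 × 10^-7
Q > Ksp, so MgF2 will precipitate.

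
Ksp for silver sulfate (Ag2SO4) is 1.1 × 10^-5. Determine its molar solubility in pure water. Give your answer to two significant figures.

Ag2SO4(s) <=> 2 Ag^+(aq) + SO4^2-(aq)
Ksp = [Ag^+]^2[SO4^2-]
With molar solubility s: [Ag^+] = 2s, [SO4^2-] = s.
So Ksp = (2s)^2 × s = 4s^3
s^3 = 1.1 × 10^-5 / 4, so s = 1.4 × 10^-2 M

s = 0.014 M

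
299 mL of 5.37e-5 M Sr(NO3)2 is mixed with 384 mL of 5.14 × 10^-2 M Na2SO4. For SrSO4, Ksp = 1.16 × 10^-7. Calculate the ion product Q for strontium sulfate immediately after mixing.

Q = 6.79 x 10^-7

Total volume = 299 + 384 = 683 mL.
[Sr^2+] = 5.37 × 10^-5 × (299/683) = 2.351 x 10^-5 M
[SO4^2-] = 5.14 × 10^-2 × (384/683) = 2.890 x 10^-2 M
SrSO4(s) ⇌ Sr^2+ + SO4^2-, so Q = [Sr^2+][SO4^2-]
Q = (2.351 × 10^-5)(2.890 × 10^-2) = 6.79 × 10^-7
Q > Ksp, so SrSO4 will precipitate.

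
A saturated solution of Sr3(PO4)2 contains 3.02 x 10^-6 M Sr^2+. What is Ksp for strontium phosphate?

Ksp = 1.12 × 10^-28

Sr3(PO4)2(s) ⇌ 3 Sr^2+ + 2 PO4^3-
Stoichiometry gives [PO4^3-] = (2/3)[Sr^2+] = 2.013 x 10^-6 M.
Ksp = [Sr^2+]^3[PO4^3-]^2
Ksp = (3.02 x 10^-6)^3 × (2.013 x 10^-6)^2 = 1.12 x 10^-28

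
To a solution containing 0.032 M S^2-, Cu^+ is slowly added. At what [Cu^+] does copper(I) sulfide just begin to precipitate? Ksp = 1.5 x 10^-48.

[Cu^+] = 6.8 × 10^-24 M

Cu2S(s) <=> 2 Cu^+ + S^2-
Ksp = [Cu^+]^2[S^2-]
Precipitation begins when Q = Ksp. With [S^2-] = 0.032 M:
1.5 x 10^-48 = (0.032) × [Cu^+]^2
[Cu^+] = (1.5 x 10^-48 / 3.2 × 10^-2)^(1/2) = 6.8 × 10^-24 M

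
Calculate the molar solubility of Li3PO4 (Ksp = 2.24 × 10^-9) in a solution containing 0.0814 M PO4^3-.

Li3PO4(s) <=> 3 Li^+ + PO4^3-
Ksp = [Li^+]^3[PO4^3-]
If s mol/L dissolves here, [Li^+] = 3s, [PO4^3-] = 0.0814 + s ≈ 0.0814 (since the PO4^3- already present dominates).
Ksp ≈ (3s)^3 × 0.0814
s = 1.01 × 10^-3 M
Check: s = 1.0 x 10^-3 ≪ 0.0814, so the approximation is valid.

s ≈ 1.01 × 10^-3 M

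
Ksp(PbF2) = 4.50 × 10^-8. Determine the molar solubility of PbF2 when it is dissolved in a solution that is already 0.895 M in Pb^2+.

PbF2(s) ⇌ Pb^2+(aq) + 2 F^-(aq)
Ksp = [Pb^2+][F^-]^2
Let s = moles of PbF2 that dissolve per litre. [Pb^2+] = 0.895 + s ≈ 0.895, [F^-] = 2s (Ksp is small, so little additional dissolves).
Ksp ≈ 0.895 × (2s)^2
s = 1.12 × 10^-4 M
Check: s = 1.1 x 10^-4 ≪ 0.895, so the approximation is valid.

s ≈ 1.12 × 10^-4 M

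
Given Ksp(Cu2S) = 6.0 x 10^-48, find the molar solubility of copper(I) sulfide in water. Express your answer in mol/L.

Cu2S(s) ⇌ 2 Cu^+(aq) + S^2-(aq)
Ksp = [Cu^+]^2[S^2-]
For each mole of Cu2S that dissolves: [Cu^+] = 2s, [S^2-] = s.
So Ksp = (2s)^2 × s = 4s^3
s = (6.0 x 10^-48 / 4)^(1/3) = 1.1 x 10^-16 M

s = 1.1 × 10^-16 M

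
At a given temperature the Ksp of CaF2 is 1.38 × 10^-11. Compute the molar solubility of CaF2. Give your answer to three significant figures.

CaF2(s) ⇌ Ca^2+ + 2 F^-
Ksp = [Ca^2+][F^-]^2
Let s = molar solubility. Then [Ca^2+] = s and [F^-] = 2s.
Ksp = s(2s)^2 = 4s^3
s^3 = 1.38 × 10^-11 / 4, so s = 1.51 x 10^-4 M

s ≈ 1.51 × 10^-4 M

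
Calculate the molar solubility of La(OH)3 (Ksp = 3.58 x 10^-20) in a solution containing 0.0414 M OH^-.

s ≈ 5.05 × 10^-16 M

La(OH)3(s) ⇌ La^3+(aq) + 3 OH^-(aq)
Ksp = [La^3+][OH^-]^3
Let s be the molar solubility in this solution. [La^3+] = s, [OH^-] = 0.0414 + 3s ≈ 0.0414 (since the OH^- already present dominates).
Ksp ≈ s × (0.0414)^3
s = 5.05 × 10^-16 M
Check: 3s = 1.5 x 10^-15 ≪ 0.0414, so the approximation is valid.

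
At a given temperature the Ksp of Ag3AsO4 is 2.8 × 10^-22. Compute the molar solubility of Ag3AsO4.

1.8 × 10^-6 M

Ag3AsO4(s) ⇌ 3 Ag^+(aq) + AsO4^3-(aq)
Ksp = [Ag^+]^3[AsO4^3-]
If s mol/L of Ag3AsO4 dissolves, [Ag^+] = 3s and [AsO4^3-] = s.
Ksp = (3s)^3s = 27s^4
s = (2.8 × 10^-22 / 27)^(1/4) = 1.8 × 10^-6 M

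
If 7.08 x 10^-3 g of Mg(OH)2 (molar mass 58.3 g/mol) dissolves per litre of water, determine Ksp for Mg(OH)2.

7.16 × 10^-12

Molar solubility s = (7.08 × 10^-3 g/L) / (58.3 g/mol) = 1.214 x 10^-4 M.
Mg(OH)2(s) ⇌ Mg^2+(aq) + 2 OH^-(aq)
If s mol/L of Mg(OH)2 dissolves, [Mg^2+] = s and [OH^-] = 2s.
Ksp = [Mg^2+][OH^-]^2
Ksp = s(2s)^2 = 4s^3
With s = 1.214 x 10^-4: Ksp = 7.16 × 10^-12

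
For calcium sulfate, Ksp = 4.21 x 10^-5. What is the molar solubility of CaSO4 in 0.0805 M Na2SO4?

s ≈ 5.23e-4 M

CaSO4(s) ⇌ Ca^2+(aq) + SO4^2-(aq)
Ksp = [Ca^2+][SO4^2-]
Let s = moles of CaSO4 that dissolve per litre. [Ca^2+] = s, [SO4^2-] = 0.0805 + s ≈ 0.0805 (Ksp is small, so little additional dissolves).
Ksp ≈ s × 0.0805
s = 5.23 x 10^-4 M
Check: s = 5.2 x 10^-4 ≪ 0.0805, so the approximation is valid.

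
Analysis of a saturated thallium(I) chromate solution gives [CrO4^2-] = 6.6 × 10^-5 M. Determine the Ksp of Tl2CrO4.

Tl2CrO4(s) <=> 2 Tl^+ + CrO4^2-
Stoichiometry gives [Tl^+] = (2/1)[CrO4^2-] = 1.32 × 10^-4 M.
Ksp = [Tl^+]^2[CrO4^2-]
Ksp = (1.32 × 10^-4)^2 × 6.6 x 10^-5 = 1.1 × 10^-12

1.1e-12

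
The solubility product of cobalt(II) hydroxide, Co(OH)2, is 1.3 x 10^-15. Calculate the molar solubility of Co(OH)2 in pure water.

Co(OH)2(s) ⇌ Co^2+(aq) + 2 OH^-(aq)
Ksp = [Co^2+][OH^-]^2
If s mol/L of Co(OH)2 dissolves, [Co^2+] = s and [OH^-] = 2s.
So Ksp = s × (2s)^2 = 4s^3
s = (1.3 x 10^-15 / 4)^(1/3) = 6.9 × 10^-6 M

s ≈ 6.9 x 10^-6 M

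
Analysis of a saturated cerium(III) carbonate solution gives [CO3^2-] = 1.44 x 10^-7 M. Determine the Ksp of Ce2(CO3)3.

2.75 × 10^-35

Ce2(CO3)3(s) <=> 2 Ce^3+ + 3 CO3^2-
Stoichiometry gives [Ce^3+] = (2/3)[CO3^2-] = 9.600 × 10^-8 M.
Ksp = [Ce^3+]^2[CO3^2-]^3
Ksp = (9.600 x 10^-8)^2 × (1.44 × 10^-7)^3 = 2.75 × 10^-35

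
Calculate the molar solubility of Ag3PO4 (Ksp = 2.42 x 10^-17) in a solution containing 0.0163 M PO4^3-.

Ag3PO4(s) ⇌ 3 Ag^+ + PO4^3-
Ksp = [Ag^+]^3[PO4^3-]
If s mol/L dissolves here, [Ag^+] = 3s, [PO4^3-] = 0.0163 + s ≈ 0.0163 (Ksp is small, so little additional dissolves).
Ksp ≈ (3s)^3 × 0.0163
s = 3.80 x 10^-6 M
Check: s = 3.8 × 10^-6 ≪ 0.0163, so the approximation is valid.

s = 3.80 × 10^-6 M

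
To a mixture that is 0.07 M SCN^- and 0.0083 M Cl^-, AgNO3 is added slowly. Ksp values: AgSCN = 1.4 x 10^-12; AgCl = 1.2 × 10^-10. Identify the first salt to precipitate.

Precipitation of each salt starts when its ion product equals its Ksp.
For AgSCN: 1.4 x 10^-12 = 0.07 × [Ag^+]  ⇒  [Ag^+] = 2.0 x 10^-11 M.
For AgCl: 1.2 × 10^-10 = 0.0083 × [Ag^+]  ⇒  [Ag^+] = 1.4 x 10^-8 M.
The salt with the lower threshold [Ag^+] precipitates first: AgSCN.

AgSCN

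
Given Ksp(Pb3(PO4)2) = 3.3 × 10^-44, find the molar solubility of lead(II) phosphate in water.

Pb3(PO4)2(s) ⇌ 3 Pb^2+ + 2 PO4^3-
Ksp = [Pb^2+]^3[PO4^3-]^2
With molar solubility s: [Pb^2+] = 3s, [PO4^3-] = 2s.
Ksp = (3s)^3(2s)^2 = 108s^5
s = (3.3 × 10^-44 / 108)^(1/5) = 7.9 × 10^-10 M

s ≈ 7.9 × 10^-10 M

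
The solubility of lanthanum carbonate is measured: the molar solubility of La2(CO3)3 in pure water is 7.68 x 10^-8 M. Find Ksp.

La2(CO3)3(s) ⇌ 2 La^3+ + 3 CO3^2-
Let s = molar solubility. Then [La^3+] = 2s and [CO3^2-] = 3s.
Ksp = [La^3+]^2[CO3^2-]^3
Ksp = (2s)^2(3s)^3 = 108s^5
With s = 7.68 x 10^-8: Ksp = 2.89 × 10^-34

Ksp = 2.89 x 10^-34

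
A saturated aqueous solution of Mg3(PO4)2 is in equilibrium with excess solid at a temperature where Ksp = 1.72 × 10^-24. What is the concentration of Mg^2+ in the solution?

[Mg^2+] = 2.08 x 10^-5 M

Mg3(PO4)2(s) <=> 3 Mg^2+(aq) + 2 PO4^3-(aq)
Ksp = [Mg^2+]^3[PO4^3-]^2
If s mol/L of Mg3(PO4)2 dissolves, [Mg^2+] = 3s and [PO4^3-] = 2s.
So Ksp = (3s)^3 × (2s)^2 = 108s^5
s = (1.72 × 10^-24 / 108)^(1/5) = 6.925 x 10^-6 M
[Mg^2+] = 3s = 2.08 × 10^-5 M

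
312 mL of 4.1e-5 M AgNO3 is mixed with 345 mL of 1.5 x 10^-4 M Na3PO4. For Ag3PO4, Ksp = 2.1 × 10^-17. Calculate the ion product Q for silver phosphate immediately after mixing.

Q ≈ 5.8 × 10^-19

Total volume = 312 + 345 = 657 mL.
[Ag^+] = 4.1 x 10^-5 × (312/657) = 1.95 x 10^-5 M
[PO4^3-] = 1.5 x 10^-4 × (345/657) = 7.88 × 10^-5 M
Ag3PO4(s) ⇌ 3 Ag^+(aq) + PO4^3-(aq), so Q = [Ag^+]^3[PO4^3-]
Q = (1.95 x 10^-5)^3(7.88 x 10^-5) = 5.8 × 10^-19
Q < Ksp, so no precipitate of Ag3PO4 forms.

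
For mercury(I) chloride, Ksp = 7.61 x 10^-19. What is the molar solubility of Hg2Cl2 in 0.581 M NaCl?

s = 2.25 × 10^-18 M

Hg2Cl2(s) ⇌ Hg2^2+(aq) + 2 Cl^-(aq)
Ksp = [Hg2^2+][Cl^-]^2
Let s be the molar solubility in this solution. [Hg2^2+] = s, [Cl^-] = 0.581 + 2s ≈ 0.581 (Ksp is small, so little additional dissolves).
Ksp ≈ s × (0.581)^2
s = 2.25 × 10^-18 M
Check: 2s = 4.5 x 10^-18 ≪ 0.581, so the approximation is valid.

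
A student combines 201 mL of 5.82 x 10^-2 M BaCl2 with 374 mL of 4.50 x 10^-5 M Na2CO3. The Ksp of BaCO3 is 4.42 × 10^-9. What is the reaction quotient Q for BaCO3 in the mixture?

Q ≈ 5.95 x 10^-7

Total volume = 201 + 374 = 575 mL.
[Ba^2+] = 5.82 × 10^-2 × (201/575) = 2.034 × 10^-2 M
[CO3^2-] = 4.50 × 10^-5 × (374/575) = 2.927 × 10^-5 M
BaCO3(s) <=> Ba^2+ + CO3^2-, so Q = [Ba^2+][CO3^2-]
Q = (2.034 × 10^-2)(2.927 x 10^-5) = 5.95 x 10^-7
Q > Ksp, so BaCO3 will precipitate.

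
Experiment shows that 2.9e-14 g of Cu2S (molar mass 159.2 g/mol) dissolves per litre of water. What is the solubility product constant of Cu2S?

Molar solubility s = (2.9 x 10^-14 g/L) / (159.2 g/mol) = 1.82 × 10^-16 M.
Cu2S(s) ⇌ 2 Cu^+(aq) + S^2-(aq)
With molar solubility s: [Cu^+] = 2s, [S^2-] = s.
Ksp = [Cu^+]^2[S^2-]
Ksp = (2s)^2s = 4s^3
With s = 1.82 x 10^-16: Ksp = 2.4 × 10^-47

Ksp ≈ 2.4e-47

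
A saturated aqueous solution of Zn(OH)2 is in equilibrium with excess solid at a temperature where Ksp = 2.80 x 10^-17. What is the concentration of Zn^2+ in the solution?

Zn(OH)2(s) ⇌ Zn^2+(aq) + 2 OH^-(aq)
Ksp = [Zn^2+][OH^-]^2
Let s = molar solubility. Then [Zn^2+] = s and [OH^-] = 2s.
So Ksp = s × (2s)^2 = 4s^3
s^3 = 2.80 x 10^-17 / 4, so s = 1.913 × 10^-6 M
[Zn^2+] = s = 1.91 × 10^-6 M

1.91 × 10^-6 M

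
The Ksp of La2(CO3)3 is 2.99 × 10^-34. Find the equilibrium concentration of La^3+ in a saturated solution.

La2(CO3)3(s) ⇌ 2 La^3+(aq) + 3 CO3^2-(aq)
Ksp = [La^3+]^2[CO3^2-]^3
Let s = molar solubility. Then [La^3+] = 2s and [CO3^2-] = 3s.
So Ksp = (2s)^2 × (3s)^3 = 108s^5
s^5 = 2.99 × 10^-34 / 108, so s = 7.735 × 10^-8 M
[La^3+] = 2s = 1.55 × 10^-7 M

1.55 × 10^-7 M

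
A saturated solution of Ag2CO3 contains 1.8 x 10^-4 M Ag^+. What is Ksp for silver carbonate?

2.9 × 10^-12

Ag2CO3(s) ⇌ 2 Ag^+(aq) + CO3^2-(aq)
Stoichiometry gives [CO3^2-] = (1/2)[Ag^+] = 9.00 × 10^-5 M.
Ksp = [Ag^+]^2[CO3^2-]
Ksp = (1.8 × 10^-4)^2 × 9.00 × 10^-5 = 2.9 × 10^-12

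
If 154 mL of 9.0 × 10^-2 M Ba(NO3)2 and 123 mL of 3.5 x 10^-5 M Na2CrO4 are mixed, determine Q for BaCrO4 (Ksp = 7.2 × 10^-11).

Total volume = 154 + 123 = 277 mL.
[Ba^2+] = 9.0 × 10^-2 × (154/277) = 5.00 × 10^-2 M
[CrO4^2-] = 3.5 x 10^-5 × (123/277) = 1.55 × 10^-5 M
BaCrO4(s) <=> Ba^2+(aq) + CrO4^2-(aq), so Q = [Ba^2+][CrO4^2-]
Q = (5.00 x 10^-2)(1.55 × 10^-5) = 7.8 × 10^-7
Q > Ksp, so BaCrO4 will precipitate.

Q = 7.8 × 10^-7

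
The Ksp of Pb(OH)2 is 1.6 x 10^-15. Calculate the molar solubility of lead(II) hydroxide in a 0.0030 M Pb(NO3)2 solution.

s ≈ 3.7e-7 M

Pb(OH)2(s) ⇌ Pb^2+ + 2 OH^-
Ksp = [Pb^2+][OH^-]^2
Let s = moles of Pb(OH)2 that dissolve per litre. [Pb^2+] = 0.0030 + s ≈ 0.0030, [OH^-] = 2s (common-ion effect: Pb^2+ is already 0.0030 M).
Ksp ≈ 0.0030 × (2s)^2
s = 3.7 x 10^-7 M
Check: s = 3.7 × 10^-7 ≪ 0.0030, so the approximation is valid.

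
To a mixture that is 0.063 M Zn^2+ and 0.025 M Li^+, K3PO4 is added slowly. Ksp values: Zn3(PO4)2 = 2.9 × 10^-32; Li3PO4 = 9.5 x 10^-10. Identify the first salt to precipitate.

Zn3(PO4)2

Each salt begins to precipitate when Q = Ksp, i.e. when [PO4^3-] reaches its threshold.
For Zn3(PO4)2: 2.9 × 10^-32 = (0.063)^3 × [PO4^3-]^2  ⇒  [PO4^3-] = 1.1 × 10^-14 M.
For Li3PO4: 9.5 x 10^-10 = (0.025)^3 × [PO4^3-]  ⇒  [PO4^3-] = 6.1 × 10^-5 M.
The salt with the lower threshold [PO4^3-] precipitates first: Zn3(PO4)2.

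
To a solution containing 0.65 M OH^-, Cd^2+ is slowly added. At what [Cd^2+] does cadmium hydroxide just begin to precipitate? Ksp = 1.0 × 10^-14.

[Cd^2+] = 2.4 × 10^-14 M

Cd(OH)2(s) <=> Cd^2+ + 2 OH^-
Ksp = [Cd^2+][OH^-]^2
Precipitation begins when Q = Ksp. With [OH^-] = 0.65 M:
1.0 × 10^-14 = (0.65)^2 × [Cd^2+]
[Cd^2+] = (1.0 × 10^-14 / 4.23 × 10^-1) = 2.4 × 10^-14 M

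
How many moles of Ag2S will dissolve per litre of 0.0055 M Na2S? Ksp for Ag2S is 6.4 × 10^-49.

s = 5.4e-24 M

Ag2S(s) ⇌ 2 Ag^+(aq) + S^2-(aq)
Ksp = [Ag^+]^2[S^2-]
If s mol/L dissolves here, [Ag^+] = 2s, [S^2-] = 0.0055 + s ≈ 0.0055 (Ksp is small, so little additional dissolves).
Ksp ≈ (2s)^2 × 0.0055
s = 5.4 × 10^-24 M
Check: s = 5.4 × 10^-24 ≪ 0.0055, so the approximation is valid.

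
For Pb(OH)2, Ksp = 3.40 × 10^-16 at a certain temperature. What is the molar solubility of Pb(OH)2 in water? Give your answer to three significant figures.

s ≈ 4.40 x 10^-6 M

Pb(OH)2(s) ⇌ Pb^2+ + 2 OH^-
Ksp = [Pb^2+][OH^-]^2
If s mol/L of Pb(OH)2 dissolves, [Pb^2+] = s and [OH^-] = 2s.
So Ksp = s × (2s)^2 = 4s^3
s^3 = 3.40 × 10^-16 / 4, so s = 4.40 × 10^-6 M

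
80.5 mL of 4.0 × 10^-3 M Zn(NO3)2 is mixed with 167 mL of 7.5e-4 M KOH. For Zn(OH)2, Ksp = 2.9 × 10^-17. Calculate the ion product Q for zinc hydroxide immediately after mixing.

3.3e-10

Total volume = 80.5 + 167 = 247.5 mL.
[Zn^2+] = 4.0 × 10^-3 × (80.5/247.5) = 1.30 × 10^-3 M
[OH^-] = 7.5 x 10^-4 × (167/247.5) = 5.06 x 10^-4 M
Zn(OH)2(s) ⇌ Zn^2+(aq) + 2 OH^-(aq), so Q = [Zn^2+][OH^-]^2
Q = (1.30 x 10^-3)(5.06 × 10^-4)^2 = 3.3 × 10^-10
Q > Ksp, so Zn(OH)2 will precipitate.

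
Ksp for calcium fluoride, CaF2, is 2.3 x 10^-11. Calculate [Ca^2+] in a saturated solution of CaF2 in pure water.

CaF2(s) ⇌ Ca^2+ + 2 F^-
Ksp = [Ca^2+][F^-]^2
Let s = molar solubility. Then [Ca^2+] = s and [F^-] = 2s.
Substituting: Ksp = s(2s)^2 = 4s^3
s = (2.3 x 10^-11 / 4)^(1/3) = 1.79 × 10^-4 M
[Ca^2+] = s = 1.8 x 10^-4 M

1.8 × 10^-4 M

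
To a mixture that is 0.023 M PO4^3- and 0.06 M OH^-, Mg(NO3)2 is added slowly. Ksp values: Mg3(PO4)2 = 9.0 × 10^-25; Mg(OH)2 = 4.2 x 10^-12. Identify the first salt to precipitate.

Precipitation of each salt starts when its ion product equals its Ksp.
For Mg3(PO4)2: 9.0 × 10^-25 = (0.023)^2 × [Mg^2+]^3  ⇒  [Mg^2+] = 1.2 × 10^-7 M.
For Mg(OH)2: 4.2 x 10^-12 = (0.06)^2 × [Mg^2+]  ⇒  [Mg^2+] = 1.2 x 10^-9 M.
The salt with the lower threshold [Mg^2+] precipitates first: Mg(OH)2.

Mg(OH)2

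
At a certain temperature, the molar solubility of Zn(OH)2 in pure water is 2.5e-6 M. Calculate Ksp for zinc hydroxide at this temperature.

Zn(OH)2(s) ⇌ Zn^2+(aq) + 2 OH^-(aq)
For each mole of Zn(OH)2 that dissolves: [Zn^2+] = s, [OH^-] = 2s.
Ksp = [Zn^2+][OH^-]^2
So Ksp = s × (2s)^2 = 4s^3
With s = 2.5 × 10^-6: Ksp = 6.3 x 10^-17

Ksp = 6.3 × 10^-17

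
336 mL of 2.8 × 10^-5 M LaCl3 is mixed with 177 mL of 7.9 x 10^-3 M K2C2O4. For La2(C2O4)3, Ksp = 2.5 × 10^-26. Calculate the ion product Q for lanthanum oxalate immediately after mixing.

Total volume = 336 + 177 = 513 mL.
[La^3+] = 2.8 x 10^-5 × (336/513) = 1.83 x 10^-5 M
[C2O4^2-] = 7.9 × 10^-3 × (177/513) = 2.73 × 10^-3 M
La2(C2O4)3(s) ⇌ 2 La^3+ + 3 C2O4^2-, so Q = [La^3+]^2[C2O4^2-]^3
Q = (1.83 × 10^-5)^2(2.73 x 10^-3)^3 = 6.8 × 10^-18
Q > Ksp, so La2(C2O4)3 will precipitate.

Q = 6.8 × 10^-18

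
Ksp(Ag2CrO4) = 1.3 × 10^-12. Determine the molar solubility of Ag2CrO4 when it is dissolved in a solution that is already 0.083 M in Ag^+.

s = 1.9 × 10^-10 M

Ag2CrO4(s) ⇌ 2 Ag^+ + CrO4^2-
Ksp = [Ag^+]^2[CrO4^2-]
Let s be the molar solubility in this solution. [Ag^+] = 0.083 + 2s ≈ 0.083, [CrO4^2-] = s (since the Ag^+ already present dominates).
Ksp ≈ (0.083)^2 × s
s = 1.9 x 10^-10 M
Check: 2s = 3.8 x 10^-10 ≪ 0.083, so the approximation is valid.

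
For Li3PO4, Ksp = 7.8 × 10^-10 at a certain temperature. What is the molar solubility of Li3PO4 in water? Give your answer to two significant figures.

2.3e-3 M

Li3PO4(s) ⇌ 3 Li^+(aq) + PO4^3-(aq)
Ksp = [Li^+]^3[PO4^3-]
With molar solubility s: [Li^+] = 3s, [PO4^3-] = s.
Substituting: Ksp = (3s)^3s = 27s^4
Solving, s = (7.8 × 10^-10/27)^(1/4) = 2.3 × 10^-3 M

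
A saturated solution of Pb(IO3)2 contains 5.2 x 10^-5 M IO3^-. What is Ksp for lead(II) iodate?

7.0e-14

Pb(IO3)2(s) ⇌ Pb^2+(aq) + 2 IO3^-(aq)
Stoichiometry gives [Pb^2+] = (1/2)[IO3^-] = 2.60 × 10^-5 M.
Ksp = [Pb^2+][IO3^-]^2
Ksp = 2.60 x 10^-5 × (5.2 × 10^-5)^2 = 7.0 x 10^-14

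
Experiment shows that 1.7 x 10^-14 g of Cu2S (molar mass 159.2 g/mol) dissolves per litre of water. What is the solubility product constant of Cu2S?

Molar solubility s = (1.7 × 10^-14 g/L) / (159.2 g/mol) = 1.07 × 10^-16 M.
Cu2S(s) ⇌ 2 Cu^+(aq) + S^2-(aq)
With molar solubility s: [Cu^+] = 2s, [S^2-] = s.
Ksp = [Cu^+]^2[S^2-]
So Ksp = (2s)^2 × s = 4s^3
Ksp = 4 × (1.07 x 10^-16)^3 = 4.9 x 10^-48

Ksp ≈ 4.9 × 10^-48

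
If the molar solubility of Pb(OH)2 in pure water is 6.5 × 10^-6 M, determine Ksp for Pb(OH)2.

Pb(OH)2(s) <=> Pb^2+(aq) + 2 OH^-(aq)
If s mol/L of Pb(OH)2 dissolves, [Pb^2+] = s and [OH^-] = 2s.
Ksp = [Pb^2+][OH^-]^2
Substituting: Ksp = s(2s)^2 = 4s^3
Ksp = 4 × (6.5 x 10^-6)^3 = 1.1 x 10^-15

1.1 × 10^-15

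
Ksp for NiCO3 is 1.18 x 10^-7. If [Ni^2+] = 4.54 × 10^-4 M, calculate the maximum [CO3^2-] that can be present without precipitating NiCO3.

NiCO3(s) ⇌ Ni^2+ + CO3^2-
Ksp = [Ni^2+][CO3^2-]
Precipitation begins when Q = Ksp. With [Ni^2+] = 4.54 × 10^-4 M:
1.18 x 10^-7 = (4.54 × 10^-4) × [CO3^2-]
[CO3^2-] = (1.18 x 10^-7 / 4.54 x 10^-4) = 2.60 × 10^-4 M

2.60 × 10^-4 M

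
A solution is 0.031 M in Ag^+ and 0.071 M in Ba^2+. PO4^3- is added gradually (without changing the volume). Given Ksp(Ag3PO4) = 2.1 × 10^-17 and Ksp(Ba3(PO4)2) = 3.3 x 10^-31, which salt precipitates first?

Precipitation of each salt starts when its ion product equals its Ksp.
For Ag3PO4: 2.1 × 10^-17 = (0.031)^3 × [PO4^3-]  ⇒  [PO4^3-] = 7.0 x 10^-13 M.
For Ba3(PO4)2: 3.3 x 10^-31 = (0.071)^3 × [PO4^3-]^2  ⇒  [PO4^3-] = 3.0 x 10^-14 M.
The salt with the lower threshold [PO4^3-] precipitates first: Ba3(PO4)2.

Ba3(PO4)2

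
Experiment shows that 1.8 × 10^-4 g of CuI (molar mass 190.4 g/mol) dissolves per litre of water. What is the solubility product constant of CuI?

8.9e-13

Molar solubility s = (1.8 × 10^-4 g/L) / (190.4 g/mol) = 9.45 x 10^-7 M.
CuI(s) ⇌ Cu^+(aq) + I^-(aq)
If s mol/L of CuI dissolves, [Cu^+] = s and [I^-] = s.
Ksp = [Cu^+][I^-]
Ksp = s × s = s^2
Ksp = (9.45 × 10^-7)^2 = 8.9 x 10^-13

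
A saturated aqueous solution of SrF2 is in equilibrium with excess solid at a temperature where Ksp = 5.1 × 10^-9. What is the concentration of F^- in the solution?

[F^-] = 2.2e-3 M

SrF2(s) ⇌ Sr^2+(aq) + 2 F^-(aq)
Ksp = [Sr^2+][F^-]^2
If s mol/L of SrF2 dissolves, [Sr^2+] = s and [F^-] = 2s.
Ksp = s(2s)^2 = 4s^3
s = (5.1 × 10^-9 / 4)^(1/3) = 1.08 x 10^-3 M
[F^-] = 2s = 2.2 × 10^-3 M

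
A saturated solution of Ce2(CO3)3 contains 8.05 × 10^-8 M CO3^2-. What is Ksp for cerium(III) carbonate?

1.50 x 10^-36

Ce2(CO3)3(s) <=> 2 Ce^3+ + 3 CO3^2-
Stoichiometry gives [Ce^3+] = (2/3)[CO3^2-] = 5.367 × 10^-8 M.
Ksp = [Ce^3+]^2[CO3^2-]^3
Ksp = (5.367 × 10^-8)^2 × (8.05 × 10^-8)^3 = 1.50 × 10^-36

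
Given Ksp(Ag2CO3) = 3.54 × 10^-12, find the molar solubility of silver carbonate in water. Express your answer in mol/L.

s = 9.60 x 10^-5 M

Ag2CO3(s) ⇌ 2 Ag^+ + CO3^2-
Ksp = [Ag^+]^2[CO3^2-]
With molar solubility s: [Ag^+] = 2s, [CO3^2-] = s.
Ksp = (2s)^2s = 4s^3
s^3 = 3.54 × 10^-12 / 4, so s = 9.60 x 10^-5 M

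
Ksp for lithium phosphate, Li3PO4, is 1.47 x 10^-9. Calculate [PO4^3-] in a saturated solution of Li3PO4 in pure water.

2.72e-3 M

Li3PO4(s) ⇌ 3 Li^+(aq) + PO4^3-(aq)
Ksp = [Li^+]^3[PO4^3-]
For each mole of Li3PO4 that dissolves: [Li^+] = 3s, [PO4^3-] = s.
So Ksp = (3s)^3 × s = 27s^4
Solving, s = (1.47 x 10^-9/27)^(1/4) = 2.716 x 10^-3 M
[PO4^3-] = s = 2.72 × 10^-3 M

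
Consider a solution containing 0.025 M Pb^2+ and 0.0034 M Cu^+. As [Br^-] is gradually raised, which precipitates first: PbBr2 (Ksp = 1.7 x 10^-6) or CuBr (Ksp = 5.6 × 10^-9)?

Each salt begins to precipitate when Q = Ksp, i.e. when [Br^-] reaches its threshold.
For PbBr2: 1.7 x 10^-6 = 0.025 × [Br^-]^2  ⇒  [Br^-] = 8.2 x 10^-3 M.
For CuBr: 5.6 × 10^-9 = 0.0034 × [Br^-]  ⇒  [Br^-] = 1.6 × 10^-6 M.
The salt with the lower threshold [Br^-] precipitates first: CuBr.

CuBr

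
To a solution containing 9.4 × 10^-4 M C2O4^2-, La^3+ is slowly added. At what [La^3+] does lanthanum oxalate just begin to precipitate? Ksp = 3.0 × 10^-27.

[La^3+] = 1.9 x 10^-9 M

La2(C2O4)3(s) <=> 2 La^3+ + 3 C2O4^2-
Ksp = [La^3+]^2[C2O4^2-]^3
Precipitation begins when Q = Ksp. With [C2O4^2-] = 9.4 × 10^-4 M:
3.0 × 10^-27 = (9.4 × 10^-4)^3 × [La^3+]^2
[La^3+] = (3.0 × 10^-27 / 8.31 x 10^-10)^(1/2) = 1.9 × 10^-9 M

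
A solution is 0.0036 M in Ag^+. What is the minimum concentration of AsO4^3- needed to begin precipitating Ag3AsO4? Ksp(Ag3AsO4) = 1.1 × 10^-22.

[AsO4^3-] ≈ 2.4 × 10^-15 M

Ag3AsO4(s) ⇌ 3 Ag^+ + AsO4^3-
Ksp = [Ag^+]^3[AsO4^3-]
Precipitation begins when Q = Ksp. With [Ag^+] = 0.0036 M:
1.1 × 10^-22 = (0.0036)^3 × [AsO4^3-]
[AsO4^3-] = (1.1 × 10^-22 / 4.67 × 10^-8) = 2.4 × 10^-15 M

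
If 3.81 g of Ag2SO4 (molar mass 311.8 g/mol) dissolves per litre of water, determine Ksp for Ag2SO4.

Ksp ≈ 7.30 x 10^-6

Molar solubility s = (3.81 g/L) / (311.8 g/mol) = 1.222 × 10^-2 M.
Ag2SO4(s) <=> 2 Ag^+ + SO4^2-
For each mole of Ag2SO4 that dissolves: [Ag^+] = 2s, [SO4^2-] = s.
Ksp = [Ag^+]^2[SO4^2-]
Substituting: Ksp = (2s)^2s = 4s^3
With s = 1.222 × 10^-2: Ksp = 7.30 × 10^-6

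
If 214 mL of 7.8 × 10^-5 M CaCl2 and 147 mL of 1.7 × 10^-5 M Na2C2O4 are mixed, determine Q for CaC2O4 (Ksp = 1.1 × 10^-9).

Q = 3.2 × 10^-10

Total volume = 214 + 147 = 361 mL.
[Ca^2+] = 7.8 x 10^-5 × (214/361) = 4.62 x 10^-5 M
[C2O4^2-] = 1.7 × 10^-5 × (147/361) = 6.92 × 10^-6 M
CaC2O4(s) ⇌ Ca^2+ + C2O4^2-, so Q = [Ca^2+][C2O4^2-]
Q = (4.62 × 10^-5)(6.92 × 10^-6) = 3.2 × 10^-10
Q < Ksp, so no precipitate of CaC2O4 forms.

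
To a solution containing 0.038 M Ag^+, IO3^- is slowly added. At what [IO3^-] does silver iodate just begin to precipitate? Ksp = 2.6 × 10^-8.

6.8e-7 M

AgIO3(s) ⇌ Ag^+ + IO3^-
Ksp = [Ag^+][IO3^-]
Precipitation begins when Q = Ksp. With [Ag^+] = 0.038 M:
2.6 × 10^-8 = (0.038) × [IO3^-]
[IO3^-] = (2.6 × 10^-8 / 3.8 x 10^-2) = 6.8 x 10^-7 M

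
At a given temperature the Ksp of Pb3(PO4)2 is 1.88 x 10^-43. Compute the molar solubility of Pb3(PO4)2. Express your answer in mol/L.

s = 1.12 × 10^-9 M

Pb3(PO4)2(s) <=> 3 Pb^2+(aq) + 2 PO4^3-(aq)
Ksp = [Pb^2+]^3[PO4^3-]^2
With molar solubility s: [Pb^2+] = 3s, [PO4^3-] = 2s.
Substituting: Ksp = (3s)^3(2s)^2 = 108s^5
s = (1.88 x 10^-43 / 108)^(1/5) = 1.12 × 10^-9 M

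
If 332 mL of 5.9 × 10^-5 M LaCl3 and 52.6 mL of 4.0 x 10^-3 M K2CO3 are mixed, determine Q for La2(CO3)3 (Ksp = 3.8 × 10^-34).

Total volume = 332 + 52.6 = 384.6 mL.
[La^3+] = 5.9 x 10^-5 × (332/384.6) = 5.09 x 10^-5 M
[CO3^2-] = 4.0 × 10^-3 × (52.6/384.6) = 5.47 × 10^-4 M
La2(CO3)3(s) <=> 2 La^3+(aq) + 3 CO3^2-(aq), so Q = [La^3+]^2[CO3^2-]^3
Q = (5.09 × 10^-5)^2(5.47 × 10^-4)^3 = 4.2 x 10^-19
Q > Ksp, so La2(CO3)3 will precipitate.

4.2 × 10^-19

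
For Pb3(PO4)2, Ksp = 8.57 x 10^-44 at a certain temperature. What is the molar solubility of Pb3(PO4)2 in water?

s ≈ 9.55 × 10^-10 M

Pb3(PO4)2(s) ⇌ 3 Pb^2+(aq) + 2 PO4^3-(aq)
Ksp = [Pb^2+]^3[PO4^3-]^2
For each mole of Pb3(PO4)2 that dissolves: [Pb^2+] = 3s, [PO4^3-] = 2s.
So Ksp = (3s)^3 × (2s)^2 = 108s^5
Solving, s = (8.57 x 10^-44/108)^(1/5) = 9.55 × 10^-10 M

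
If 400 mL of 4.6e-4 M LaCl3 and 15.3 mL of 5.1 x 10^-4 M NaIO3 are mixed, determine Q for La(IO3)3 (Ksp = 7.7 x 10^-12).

Q ≈ 2.9e-18

Total volume = 400 + 15.3 = 415.3 mL.
[La^3+] = 4.6 x 10^-4 × (400/415.3) = 4.43 × 10^-4 M
[IO3^-] = 5.1 x 10^-4 × (15.3/415.3) = 1.88 x 10^-5 M
La(IO3)3(s) ⇌ La^3+ + 3 IO3^-, so Q = [La^3+][IO3^-]^3
Q = (4.43 x 10^-4)(1.88 × 10^-5)^3 = 2.9 × 10^-18
Q < Ksp, so no precipitate of La(IO3)3 forms.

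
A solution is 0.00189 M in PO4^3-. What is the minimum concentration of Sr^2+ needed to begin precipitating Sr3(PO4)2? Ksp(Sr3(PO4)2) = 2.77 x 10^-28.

Sr3(PO4)2(s) ⇌ 3 Sr^2+(aq) + 2 PO4^3-(aq)
Ksp = [Sr^2+]^3[PO4^3-]^2
Precipitation begins when Q = Ksp. With [PO4^3-] = 0.00189 M:
2.77 x 10^-28 = (0.00189)^2 × [Sr^2+]^3
[Sr^2+] = (2.77 x 10^-28 / 3.572 × 10^-6)^(1/3) = 4.26 x 10^-8 M

4.26 × 10^-8 M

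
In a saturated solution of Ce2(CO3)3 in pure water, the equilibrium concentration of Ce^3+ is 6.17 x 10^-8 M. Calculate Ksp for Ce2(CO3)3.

Ksp = 3.02 x 10^-36

Ce2(CO3)3(s) ⇌ 2 Ce^3+ + 3 CO3^2-
Stoichiometry gives [CO3^2-] = (3/2)[Ce^3+] = 9.255 x 10^-8 M.
Ksp = [Ce^3+]^2[CO3^2-]^3
Ksp = (6.17 × 10^-8)^2 × (9.255 x 10^-8)^3 = 3.02 x 10^-36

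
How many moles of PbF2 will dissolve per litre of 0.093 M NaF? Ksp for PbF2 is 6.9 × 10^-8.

PbF2(s) ⇌ Pb^2+(aq) + 2 F^-(aq)
Ksp = [Pb^2+][F^-]^2
If s mol/L dissolves here, [Pb^2+] = s, [F^-] = 0.093 + 2s ≈ 0.093 (since F^- from NaF dominates).
Ksp ≈ s × (0.093)^2
s = 8.0 x 10^-6 M
Check: 2s = 1.6 × 10^-5 ≪ 0.093, so the approximation is valid.

s = 8.0 × 10^-6 M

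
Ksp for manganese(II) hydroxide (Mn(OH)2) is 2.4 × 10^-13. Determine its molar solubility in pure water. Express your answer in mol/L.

s ≈ 3.9 x 10^-5 M

Mn(OH)2(s) ⇌ Mn^2+ + 2 OH^-
Ksp = [Mn^2+][OH^-]^2
Let s = molar solubility. Then [Mn^2+] = s and [OH^-] = 2s.
So Ksp = s × (2s)^2 = 4s^3
Solving, s = (2.4 × 10^-13/4)^(1/3) = 3.9 x 10^-5 M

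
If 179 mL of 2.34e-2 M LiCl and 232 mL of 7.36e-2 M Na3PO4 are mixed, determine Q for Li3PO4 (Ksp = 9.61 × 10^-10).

4.40 x 10^-8

Total volume = 179 + 232 = 411 mL.
[Li^+] = 2.34 x 10^-2 × (179/411) = 1.019 x 10^-2 M
[PO4^3-] = 7.36 × 10^-2 × (232/411) = 4.155 × 10^-2 M
Li3PO4(s) ⇌ 3 Li^+(aq) + PO4^3-(aq), so Q = [Li^+]^3[PO4^3-]
Q = (1.019 × 10^-2)^3(4.155 × 10^-2) = 4.40 × 10^-8
Q > Ksp, so Li3PO4 will precipitate.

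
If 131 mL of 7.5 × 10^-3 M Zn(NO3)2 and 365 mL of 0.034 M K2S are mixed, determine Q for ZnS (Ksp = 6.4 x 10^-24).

Total volume = 131 + 365 = 496 mL.
[Zn^2+] = 7.5 × 10^-3 × (131/496) = 1.98 x 10^-3 M
[S^2-] = 3.4 × 10^-2 × (365/496) = 2.50 x 10^-2 M
ZnS(s) <=> Zn^2+(aq) + S^2-(aq), so Q = [Zn^2+][S^2-]
Q = (1.98 x 10^-3)(2.50 x 10^-2) = 5.0 × 10^-5
Q > Ksp, so ZnS will precipitate.

5.0 x 10^-5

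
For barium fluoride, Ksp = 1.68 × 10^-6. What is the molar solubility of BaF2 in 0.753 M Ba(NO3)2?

BaF2(s) <=> Ba^2+ + 2 F^-
Ksp = [Ba^2+][F^-]^2
Let s be the molar solubility in this solution. [Ba^2+] = 0.753 + s ≈ 0.753, [F^-] = 2s (since Ba^2+ from Ba(NO3)2 dominates).
Ksp ≈ 0.753 × (2s)^2
s = 7.47 x 10^-4 M
Check: s = 7.5 × 10^-4 ≪ 0.753, so the approximation is valid.

s = 7.47 x 10^-4 M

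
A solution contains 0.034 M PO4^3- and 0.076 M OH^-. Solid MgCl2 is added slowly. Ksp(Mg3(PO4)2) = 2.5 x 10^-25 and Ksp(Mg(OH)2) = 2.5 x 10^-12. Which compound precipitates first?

Each salt begins to precipitate when Q = Ksp, i.e. when [Mg^2+] reaches its threshold.
For Mg3(PO4)2: 2.5 x 10^-25 = (0.034)^2 × [Mg^2+]^3  ⇒  [Mg^2+] = 6.0 x 10^-8 M.
For Mg(OH)2: 2.5 x 10^-12 = (0.076)^2 × [Mg^2+]  ⇒  [Mg^2+] = 4.3 × 10^-10 M.
The salt with the lower threshold [Mg^2+] precipitates first: Mg(OH)2.

Mg(OH)2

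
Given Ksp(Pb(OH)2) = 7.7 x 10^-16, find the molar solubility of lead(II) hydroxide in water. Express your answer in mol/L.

s ≈ 5.8e-6 M

Pb(OH)2(s) ⇌ Pb^2+(aq) + 2 OH^-(aq)
Ksp = [Pb^2+][OH^-]^2
For each mole of Pb(OH)2 that dissolves: [Pb^2+] = s, [OH^-] = 2s.
Substituting: Ksp = s(2s)^2 = 4s^3
Solving, s = (7.7 x 10^-16/4)^(1/3) = 5.8 × 10^-6 M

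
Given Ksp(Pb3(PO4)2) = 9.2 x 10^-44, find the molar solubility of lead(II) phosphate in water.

Pb3(PO4)2(s) <=> 3 Pb^2+ + 2 PO4^3-
Ksp = [Pb^2+]^3[PO4^3-]^2
Let s = molar solubility. Then [Pb^2+] = 3s and [PO4^3-] = 2s.
Ksp = (3s)^3(2s)^2 = 108s^5
Solving, s = (9.2 x 10^-44/108)^(1/5) = 9.7 × 10^-10 M

9.7e-10 M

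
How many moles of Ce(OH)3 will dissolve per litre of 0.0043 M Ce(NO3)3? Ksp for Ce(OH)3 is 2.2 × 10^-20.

s ≈ 5.7 × 10^-7 M

Ce(OH)3(s) ⇌ Ce^3+(aq) + 3 OH^-(aq)
Ksp = [Ce^3+][OH^-]^3
If s mol/L dissolves here, [Ce^3+] = 0.0043 + s ≈ 0.0043, [OH^-] = 3s (since Ce^3+ from Ce(NO3)3 dominates).
Ksp ≈ 0.0043 × (3s)^3
s = 5.7 x 10^-7 M
Check: s = 5.7 × 10^-7 ≪ 0.0043, so the approximation is valid.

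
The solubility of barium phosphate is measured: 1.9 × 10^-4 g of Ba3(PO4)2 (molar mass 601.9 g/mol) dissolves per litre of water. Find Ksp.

Molar solubility s = (1.9 × 10^-4 g/L) / (601.9 g/mol) = 3.16 × 10^-7 M.
Ba3(PO4)2(s) ⇌ 3 Ba^2+ + 2 PO4^3-
For each mole of Ba3(PO4)2 that dissolves: [Ba^2+] = 3s, [PO4^3-] = 2s.
Ksp = [Ba^2+]^3[PO4^3-]^2
Ksp = (3s)^3(2s)^2 = 108s^5
Ksp = 108 × (3.16 x 10^-7)^5 = 3.4 × 10^-31

Ksp ≈ 3.4 × 10^-31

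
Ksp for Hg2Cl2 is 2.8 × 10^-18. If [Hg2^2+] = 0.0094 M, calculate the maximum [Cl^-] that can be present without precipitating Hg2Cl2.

1.7 × 10^-8 M

Hg2Cl2(s) ⇌ Hg2^2+ + 2 Cl^-
Ksp = [Hg2^2+][Cl^-]^2
Precipitation begins when Q = Ksp. With [Hg2^2+] = 0.0094 M:
2.8 × 10^-18 = (0.0094) × [Cl^-]^2
[Cl^-] = (2.8 × 10^-18 / 9.4 × 10^-3)^(1/2) = 1.7 × 10^-8 M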